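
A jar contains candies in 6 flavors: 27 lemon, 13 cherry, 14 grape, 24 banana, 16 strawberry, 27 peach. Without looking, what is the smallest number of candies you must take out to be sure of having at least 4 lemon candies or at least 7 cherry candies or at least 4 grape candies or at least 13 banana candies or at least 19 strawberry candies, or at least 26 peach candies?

66

The worst case stops just short of every target: 3 lemon, 6 cherry, 3 grape, 12 banana, all 16 strawberry, 25 peach — 3 + 6 + 3 + 12 + 16 + 25 = 65 candies.
One more candy must push some flavor to its target, so 65 + 1 = 66.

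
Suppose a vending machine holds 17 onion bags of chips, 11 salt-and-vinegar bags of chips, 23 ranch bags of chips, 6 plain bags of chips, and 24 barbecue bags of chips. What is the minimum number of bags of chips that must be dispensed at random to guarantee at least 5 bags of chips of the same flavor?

The worst case takes 4 bags of chips of each flavor without reaching 5 of any: 5 × 4 = 20.
The next bag of chips must bring some flavor to 5, so 20 + 1 = 21.

21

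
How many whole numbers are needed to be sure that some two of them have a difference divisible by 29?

Two integers differ by a multiple of 29 exactly when they share a remainder mod 29.
There are 29 residue classes mod 29, so 29 integers can all lie in distinct classes.
One more integer must repeat a residue, giving a difference divisible by 29. So n = 29 + 1 = 30.

30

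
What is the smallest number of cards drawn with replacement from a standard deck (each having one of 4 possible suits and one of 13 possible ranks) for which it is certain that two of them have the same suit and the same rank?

53

There are 4 × 13 = 52 (suit, rank) combinations acting as pigeonholes.
With 52 cards drawn with replacement from a standard deck we could place one in each, avoiding any repeat.
One more forces some (suit, rank) pair to hold 2, so 52 + 1 = 53.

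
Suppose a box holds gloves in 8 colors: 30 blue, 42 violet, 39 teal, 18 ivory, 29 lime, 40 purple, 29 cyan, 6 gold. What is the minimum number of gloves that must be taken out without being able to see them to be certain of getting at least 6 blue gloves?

The worst case draws every non-blue glove first: 42 + 39 + 18 + 29 + 40 + 29 + 6 = 203.
The next 6 draws are then forced to be blue, giving 203 + 6 = 209.

209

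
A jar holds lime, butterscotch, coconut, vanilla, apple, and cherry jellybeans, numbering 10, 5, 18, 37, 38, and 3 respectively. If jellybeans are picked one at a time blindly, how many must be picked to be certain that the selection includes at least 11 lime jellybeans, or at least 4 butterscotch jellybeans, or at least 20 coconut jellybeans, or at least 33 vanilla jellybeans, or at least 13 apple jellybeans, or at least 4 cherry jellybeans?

The worst case stops just short of every target: 10 lime, 3 butterscotch, all 18 coconut, 32 vanilla, 12 apple, 3 cherry — 10 + 3 + 18 + 32 + 12 + 3 = 78 jellybeans.
One more jellybean must push some flavor to its target, so 78 + 1 = 79.

79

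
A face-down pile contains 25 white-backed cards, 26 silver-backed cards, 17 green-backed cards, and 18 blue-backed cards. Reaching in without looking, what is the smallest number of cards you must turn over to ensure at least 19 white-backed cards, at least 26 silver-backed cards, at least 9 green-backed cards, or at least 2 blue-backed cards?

Each of the 4 back colors has its own threshold; avoid all of them simultaneously.
The worst case stops just short of every target: 18 white-backed, 25 silver-backed, 8 green-backed, 1 blue-backed — 18 + 25 + 8 + 1 = 52 cards.
One more card must push some back color to its target, so 52 + 1 = 53.

53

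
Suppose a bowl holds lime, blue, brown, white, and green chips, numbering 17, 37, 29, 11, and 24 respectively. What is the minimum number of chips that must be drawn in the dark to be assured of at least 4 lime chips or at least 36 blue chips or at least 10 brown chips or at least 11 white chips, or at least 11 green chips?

Each of the 5 colors has its own threshold; avoid all of them simultaneously.
The worst case stops just short of every target: 3 lime, 35 blue, 9 brown, 10 white, 10 green — 3 + 35 + 9 + 10 + 10 = 67 chips.
One more chip must push some color to its target, so 67 + 1 = 68.

68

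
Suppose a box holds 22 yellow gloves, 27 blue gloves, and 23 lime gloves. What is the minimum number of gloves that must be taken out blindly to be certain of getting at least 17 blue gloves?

62

To avoid blue gloves as long as possible, exhaust the other 2 colors first.
The worst case draws every non-blue glove first: 22 + 23 = 45.
The next 17 draws are then forced to be blue, giving 45 + 17 = 62.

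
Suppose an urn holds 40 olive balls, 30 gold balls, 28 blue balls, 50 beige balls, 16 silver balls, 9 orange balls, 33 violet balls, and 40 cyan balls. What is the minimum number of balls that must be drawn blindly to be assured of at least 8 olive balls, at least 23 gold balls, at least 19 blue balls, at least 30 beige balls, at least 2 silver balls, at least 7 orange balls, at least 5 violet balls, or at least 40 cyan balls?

The worst case stops just short of every target: 7 olive, 22 gold, 18 blue, 29 beige, 1 silver, 6 orange, 4 violet, 39 cyan — 7 + 22 + 18 + 29 + 1 + 6 + 4 + 39 = 126 balls.
One more ball must push some color to its target, so 126 + 1 = 127.

127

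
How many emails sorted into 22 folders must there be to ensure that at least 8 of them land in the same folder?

There are 22 folders acting as pigeonholes.
With 22 × 7 = 154 emails we could place exactly 7 in each, with no class reaching 8.
One more forces some class to hold 8, so 154 + 1 = 155.

155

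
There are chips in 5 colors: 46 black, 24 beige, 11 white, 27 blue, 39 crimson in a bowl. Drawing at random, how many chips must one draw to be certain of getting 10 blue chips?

130

The worst case draws every non-blue chip first: 46 + 24 + 11 + 39 = 120.
The next 10 draws are then forced to be blue, giving 120 + 10 = 130.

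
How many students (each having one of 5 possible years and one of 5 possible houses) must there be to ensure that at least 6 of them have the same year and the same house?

126

There are 5 × 5 = 25 (year, house) combinations acting as pigeonholes.
With 25 × 5 = 125 students we could place exactly 5 in each, with no (year, house) pair reaching 6.
One more forces some (year, house) pair to hold 6, so 125 + 1 = 126.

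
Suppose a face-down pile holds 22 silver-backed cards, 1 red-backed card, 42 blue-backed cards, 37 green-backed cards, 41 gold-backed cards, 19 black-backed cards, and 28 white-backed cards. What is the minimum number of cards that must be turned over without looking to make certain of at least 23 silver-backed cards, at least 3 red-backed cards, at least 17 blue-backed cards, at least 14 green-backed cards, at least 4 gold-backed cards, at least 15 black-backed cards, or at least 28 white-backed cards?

The worst case stops just short of every target: 22 silver-backed, all 1 red-backed, 16 blue-backed, 13 green-backed, 3 gold-backed, 14 black-backed, 27 white-backed — 22 + 1 + 16 + 13 + 3 + 14 + 27 = 96 cards.
One more card must push some back color to its target, so 96 + 1 = 97.

97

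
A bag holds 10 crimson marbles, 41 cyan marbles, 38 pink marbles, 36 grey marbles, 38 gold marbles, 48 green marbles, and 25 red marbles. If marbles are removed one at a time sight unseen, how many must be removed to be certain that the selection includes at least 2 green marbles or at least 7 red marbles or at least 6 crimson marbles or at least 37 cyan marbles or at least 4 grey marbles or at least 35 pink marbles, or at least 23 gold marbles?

Each of the 7 colors has its own threshold; avoid all of them simultaneously.
The worst case stops just short of every target: 5 crimson, 36 cyan, 34 pink, 3 grey, 22 gold, 1 green, 6 red — 5 + 36 + 34 + 3 + 22 + 1 + 6 = 107 marbles.
One more marble must push some color to its target, so 107 + 1 = 108.

108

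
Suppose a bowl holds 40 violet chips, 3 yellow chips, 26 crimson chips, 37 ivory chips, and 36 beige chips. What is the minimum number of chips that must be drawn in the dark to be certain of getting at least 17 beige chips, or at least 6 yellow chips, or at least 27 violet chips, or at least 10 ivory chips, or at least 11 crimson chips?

65

Each of the 5 colors has its own threshold; avoid all of them simultaneously.
The worst case stops just short of every target: 26 violet, all 3 yellow, 10 crimson, 9 ivory, 16 beige — 26 + 3 + 10 + 9 + 16 = 64 chips.
One more chip must push some color to its target, so 64 + 1 = 65.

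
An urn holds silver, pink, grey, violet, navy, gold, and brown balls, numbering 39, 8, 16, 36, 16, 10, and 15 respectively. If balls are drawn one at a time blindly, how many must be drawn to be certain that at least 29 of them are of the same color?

In the worst case we take at most 28 of each color, but all 8 pink, all 16 grey, all 16 navy, all 10 gold, and all 15 brown (fewer than 28), giving 28 + 8 + 16 + 28 + 16 + 10 + 15 = 121.
One more ball then forces some color to 29, so 121 + 1 = 122.

122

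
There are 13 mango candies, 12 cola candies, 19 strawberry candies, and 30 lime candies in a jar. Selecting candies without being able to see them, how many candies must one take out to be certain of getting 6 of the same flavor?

21

Treat the 4 flavors as pigeonholes.
The worst case takes 5 candies of each flavor without reaching 6 of any: 4 × 5 = 20.
The next candy must bring some flavor to 6, so 20 + 1 = 21.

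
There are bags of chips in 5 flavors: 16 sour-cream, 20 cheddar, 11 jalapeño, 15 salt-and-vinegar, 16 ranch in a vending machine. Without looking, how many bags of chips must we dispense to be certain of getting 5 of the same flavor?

The worst case takes 4 bags of chips of each flavor without reaching 5 of any: 5 × 4 = 20.
The next bag of chips must bring some flavor to 5, so 20 + 1 = 21.

21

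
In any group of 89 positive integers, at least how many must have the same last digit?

9

There are 10 possible last digits, which serve as the pigeonholes.
If each of the 10 possible last digits held at most 8, the total would be at most 10 × 8 = 80 < 89, a contradiction.
So at least one holds ⌈89/10⌉ = 9.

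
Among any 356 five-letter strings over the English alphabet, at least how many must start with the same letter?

14

If each of the 26 possible first letters held at most 13, the total would be at most 26 × 13 = 338 < 356, a contradiction.
So at least one holds ⌈356/26⌉ = 14.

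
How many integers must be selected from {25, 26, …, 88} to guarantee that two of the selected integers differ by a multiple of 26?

Use the pigeonhole principle on residue classes: group the integers by remainder mod 26; there are 26 residue classes, each nonempty in this range.
Choosing one from each class (26 integers) avoids any shared remainder.
One more choice must repeat a class, so two differ by a multiple of 26. Hence 26 + 1 = 27.

27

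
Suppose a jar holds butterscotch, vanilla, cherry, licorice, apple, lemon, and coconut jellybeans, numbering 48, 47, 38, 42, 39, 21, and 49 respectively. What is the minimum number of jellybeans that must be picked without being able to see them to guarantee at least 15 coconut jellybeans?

250

The worst case draws every non-coconut jellybean first: 48 + 47 + 38 + 42 + 39 + 21 = 235.
The next 15 draws are then forced to be coconut, giving 235 + 15 = 250.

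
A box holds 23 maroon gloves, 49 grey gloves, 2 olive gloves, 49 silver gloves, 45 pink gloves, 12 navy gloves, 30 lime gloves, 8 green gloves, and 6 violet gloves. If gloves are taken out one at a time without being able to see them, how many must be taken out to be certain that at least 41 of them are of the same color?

In the worst case we take at most 40 of each color, but all 23 maroon, all 2 olive, all 12 navy, all 30 lime, all 8 green, and all 6 violet (fewer than 40), giving 23 + 40 + 2 + 40 + 40 + 12 + 30 + 8 + 6 = 201.
One more glove then forces some color to 41, so 201 + 1 = 202.

202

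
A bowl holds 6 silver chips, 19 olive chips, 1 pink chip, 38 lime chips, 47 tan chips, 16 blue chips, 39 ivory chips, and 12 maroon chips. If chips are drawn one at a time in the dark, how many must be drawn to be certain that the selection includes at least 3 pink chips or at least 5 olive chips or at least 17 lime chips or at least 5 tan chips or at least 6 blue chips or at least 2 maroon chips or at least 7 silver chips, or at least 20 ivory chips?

57

The worst case stops just short of every target: 6 silver, 4 olive, all 1 pink, 16 lime, 4 tan, 5 blue, 19 ivory, 1 maroon — 6 + 4 + 1 + 16 + 4 + 5 + 19 + 1 = 56 chips.
One more chip must push some color to its target, so 56 + 1 = 57.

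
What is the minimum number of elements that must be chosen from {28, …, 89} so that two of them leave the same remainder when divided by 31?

32

Group the integers by remainder mod 31; there are 31 residue classes, each nonempty in this range.
Choosing one from each class (31 integers) avoids any shared remainder.
One more choice must repeat a class, so two differ by a multiple of 31. Hence 31 + 1 = 32.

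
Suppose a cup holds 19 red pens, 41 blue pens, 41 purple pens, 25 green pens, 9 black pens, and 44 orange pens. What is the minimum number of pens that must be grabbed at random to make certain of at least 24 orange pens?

159

The worst case draws every non-orange pen first: 19 + 41 + 41 + 25 + 9 = 135.
The next 24 draws are then forced to be orange, giving 135 + 24 = 159.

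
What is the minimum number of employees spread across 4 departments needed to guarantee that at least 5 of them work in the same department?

There are 4 departments acting as pigeonholes.
With 4 × 4 = 16 employees we could place exactly 4 in each, with no class reaching 5.
One more forces some class to hold 5, so 16 + 1 = 17.

17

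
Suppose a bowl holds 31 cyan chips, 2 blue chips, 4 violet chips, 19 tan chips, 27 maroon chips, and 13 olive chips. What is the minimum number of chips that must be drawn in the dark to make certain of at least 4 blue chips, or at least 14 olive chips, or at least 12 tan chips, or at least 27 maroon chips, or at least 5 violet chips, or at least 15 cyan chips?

The worst case stops just short of every target: 14 cyan, all 2 blue, 4 violet, 11 tan, 26 maroon, 13 olive — 14 + 2 + 4 + 11 + 26 + 13 = 70 chips.
One more chip must push some color to its target, so 70 + 1 = 71.

71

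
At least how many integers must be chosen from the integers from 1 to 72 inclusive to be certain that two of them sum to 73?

Partition {1, …, 72} into 36 pairs: {1,72}, {2,71}, …, {36,37}.
Choosing 36 integers — say the integers 1 through 36 — takes one from each pair and avoids the property.
Choosing 37 forces two into the same pair by pigeonhole, and those sum to 73. So 37.

37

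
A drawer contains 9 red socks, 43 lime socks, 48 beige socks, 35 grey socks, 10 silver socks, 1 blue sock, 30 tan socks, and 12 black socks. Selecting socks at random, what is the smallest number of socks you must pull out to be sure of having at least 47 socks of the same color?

187

In the worst case we take at most 46 of each color, but all 9 red, all 43 lime, all 35 grey, all 10 silver, all 1 blue, all 30 tan, and all 12 black (fewer than 46), giving 9 + 43 + 46 + 35 + 10 + 1 + 30 + 12 = 186.
One more sock then forces some color to 47, so 186 + 1 = 187.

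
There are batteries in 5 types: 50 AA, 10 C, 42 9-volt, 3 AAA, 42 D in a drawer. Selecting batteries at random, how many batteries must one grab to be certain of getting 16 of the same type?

Treat the 5 types as pigeonholes.
In the worst case we take at most 15 of each type, but all 10 C and all 3 AAA (fewer than 15), giving 15 + 10 + 15 + 3 + 15 = 58.
One more battery then forces some type to 16, so 58 + 1 = 59.

59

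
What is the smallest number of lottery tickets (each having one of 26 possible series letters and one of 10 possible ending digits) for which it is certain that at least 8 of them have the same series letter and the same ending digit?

There are 26 × 10 = 260 (series letter, ending digit) combinations acting as pigeonholes.
With 260 × 7 = 1820 lottery tickets we could place exactly 7 in each, with no (series letter, ending digit) pair reaching 8.
One more forces some (series letter, ending digit) pair to hold 8, so 1820 + 1 = 1821.

1821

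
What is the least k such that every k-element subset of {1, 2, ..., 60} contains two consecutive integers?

31

Partition {1, …, 60} into 30 pairs: {1,2}, {3,4}, …, {59,60}.
Choosing 30 integers — say the 30 even numbers 2, 4, …, 60 — takes one from each pair and avoids the property.
Choosing 31 forces two into the same pair by pigeonhole, and those are consecutive. So 31.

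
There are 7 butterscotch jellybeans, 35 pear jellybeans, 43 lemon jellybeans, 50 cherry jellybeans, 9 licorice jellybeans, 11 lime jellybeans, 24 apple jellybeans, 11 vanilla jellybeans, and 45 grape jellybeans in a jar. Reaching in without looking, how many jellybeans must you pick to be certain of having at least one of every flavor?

229

The hardest flavor to obtain is butterscotch: we could draw every other jellybean first — 235 − 7 = 228 jellybeans — without a single butterscotch one.
The next draw must be butterscotch, so 228 + 1 = 229.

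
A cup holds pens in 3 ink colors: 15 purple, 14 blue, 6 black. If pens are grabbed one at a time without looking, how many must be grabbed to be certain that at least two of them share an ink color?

The worst case takes 1 pen of each ink color without reaching 2 of any: 3 × 1 = 3.
The next pen must bring some ink color to 2, so 3 + 1 = 4.

4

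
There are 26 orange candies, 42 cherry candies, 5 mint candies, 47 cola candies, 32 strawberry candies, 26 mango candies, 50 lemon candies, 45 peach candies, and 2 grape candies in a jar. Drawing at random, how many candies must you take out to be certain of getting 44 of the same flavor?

In the worst case we take at most 43 of each flavor, but all 26 orange, all 42 cherry, all 5 mint, all 32 strawberry, all 26 mango, and all 2 grape (fewer than 43), giving 26 + 42 + 5 + 43 + 32 + 26 + 43 + 43 + 2 = 262.
One more candy then forces some flavor to 44, so 262 + 1 = 263.

263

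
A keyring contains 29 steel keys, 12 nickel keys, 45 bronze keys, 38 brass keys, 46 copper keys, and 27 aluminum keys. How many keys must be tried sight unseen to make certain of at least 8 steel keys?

176

To avoid steel keys as long as possible, exhaust the other 5 types first.
The worst case draws every non-steel key first: 12 + 45 + 38 + 46 + 27 = 168.
The next 8 draws are then forced to be steel, giving 168 + 8 = 176.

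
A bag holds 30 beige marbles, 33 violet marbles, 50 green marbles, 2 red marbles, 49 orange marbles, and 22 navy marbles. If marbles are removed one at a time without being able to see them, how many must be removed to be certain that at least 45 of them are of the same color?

176

In the worst case we take at most 44 of each color, but all 30 beige, all 33 violet, all 2 red, and all 22 navy (fewer than 44), giving 30 + 33 + 44 + 2 + 44 + 22 = 175.
One more marble then forces some color to 45, so 175 + 1 = 176.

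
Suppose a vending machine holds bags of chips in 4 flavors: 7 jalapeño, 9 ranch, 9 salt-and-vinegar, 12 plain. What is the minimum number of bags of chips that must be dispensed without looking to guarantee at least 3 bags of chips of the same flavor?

The worst case takes 2 bags of chips of each flavor without reaching 3 of any: 4 × 2 = 8.
The next bag of chips must bring some flavor to 3, so 8 + 1 = 9.

9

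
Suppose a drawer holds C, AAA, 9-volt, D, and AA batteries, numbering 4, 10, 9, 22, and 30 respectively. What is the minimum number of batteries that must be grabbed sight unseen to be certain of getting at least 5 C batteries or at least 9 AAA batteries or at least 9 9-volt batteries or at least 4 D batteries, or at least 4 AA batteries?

The worst case stops just short of every target: 4 C, 8 AAA, 8 9-volt, 3 D, 3 AA — 4 + 8 + 8 + 3 + 3 = 26 batteries.
One more battery must push some type to its target, so 26 + 1 = 27.

27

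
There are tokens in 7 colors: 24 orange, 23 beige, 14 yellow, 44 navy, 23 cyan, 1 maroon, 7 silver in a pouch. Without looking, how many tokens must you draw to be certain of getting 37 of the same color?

129

Treat the 7 colors as pigeonholes.
In the worst case we take at most 36 of each color, but all 24 orange, all 23 beige, all 14 yellow, all 23 cyan, all 1 maroon, and all 7 silver (fewer than 36), giving 24 + 23 + 14 + 36 + 23 + 1 + 7 = 128.
One more token then forces some color to 37, so 128 + 1 = 129.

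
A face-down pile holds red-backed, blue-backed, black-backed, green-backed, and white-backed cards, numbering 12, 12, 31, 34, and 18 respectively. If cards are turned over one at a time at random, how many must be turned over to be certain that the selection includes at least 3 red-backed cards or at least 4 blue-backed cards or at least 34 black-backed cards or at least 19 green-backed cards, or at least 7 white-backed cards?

Each of the 5 back colors has its own threshold; avoid all of them simultaneously.
The worst case stops just short of every target: 2 red-backed, 3 blue-backed, all 31 black-backed, 18 green-backed, 6 white-backed — 2 + 3 + 31 + 18 + 6 = 60 cards.
One more card must push some back color to its target, so 60 + 1 = 61.

61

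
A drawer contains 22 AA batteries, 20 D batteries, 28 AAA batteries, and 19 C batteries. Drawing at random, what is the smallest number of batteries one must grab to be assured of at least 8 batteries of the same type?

Treat the 4 types as pigeonholes.
The worst case takes 7 batteries of each type without reaching 8 of any: 4 × 7 = 28.
The next battery must bring some type to 8, so 28 + 1 = 29.

29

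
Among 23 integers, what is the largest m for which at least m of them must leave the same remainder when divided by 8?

3

The 23 integers fall into 8 residue classes modulo 8.
If each of the 8 residue classes modulo 8 held at most 2, the total would be at most 8 × 2 = 16 < 23, a contradiction.
So at least one holds ⌈23/8⌉ = 3.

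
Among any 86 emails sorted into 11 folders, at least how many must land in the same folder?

8

The 86 emails fall into 11 folders.
If each of the 11 folders held at most 7, the total would be at most 11 × 7 = 77 < 86, a contradiction.
So at least one holds ⌈86/11⌉ = 8.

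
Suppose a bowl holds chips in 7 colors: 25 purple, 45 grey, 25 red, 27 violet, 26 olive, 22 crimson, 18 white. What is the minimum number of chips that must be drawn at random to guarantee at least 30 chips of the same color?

In the worst case we take at most 29 of each color, but all 25 purple, all 25 red, all 27 violet, all 26 olive, all 22 crimson, and all 18 white (fewer than 29), giving 25 + 29 + 25 + 27 + 26 + 22 + 18 = 172.
One more chip then forces some color to 30, so 172 + 1 = 173.

173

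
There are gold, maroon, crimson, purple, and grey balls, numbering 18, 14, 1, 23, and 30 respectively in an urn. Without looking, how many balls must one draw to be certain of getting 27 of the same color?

83

In the worst case we take at most 26 of each color, but all 18 gold, all 14 maroon, all 1 crimson, and all 23 purple (fewer than 26), giving 18 + 14 + 1 + 23 + 26 = 82.
One more ball then forces some color to 27, so 82 + 1 = 83.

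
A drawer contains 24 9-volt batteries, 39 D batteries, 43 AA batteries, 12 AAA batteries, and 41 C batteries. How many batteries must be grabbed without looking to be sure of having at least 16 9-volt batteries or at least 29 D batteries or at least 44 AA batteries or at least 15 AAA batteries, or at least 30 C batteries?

128

Each of the 5 types has its own threshold; avoid all of them simultaneously.
The worst case stops just short of every target: 15 9-volt, 28 D, 43 AA, all 12 AAA, 29 C — 15 + 28 + 43 + 12 + 29 = 127 batteries.
One more battery must push some type to its target, so 127 + 1 = 128.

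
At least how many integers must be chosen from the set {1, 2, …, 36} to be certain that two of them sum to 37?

Partition {1, …, 36} into 18 pairs: {1,36}, {2,35}, …, {18,19}.
Choosing 18 integers — say the integers 1 through 18 — takes one from each pair and avoids the property.
Choosing 19 forces two into the same pair by pigeonhole, and those sum to 37. So 19.

19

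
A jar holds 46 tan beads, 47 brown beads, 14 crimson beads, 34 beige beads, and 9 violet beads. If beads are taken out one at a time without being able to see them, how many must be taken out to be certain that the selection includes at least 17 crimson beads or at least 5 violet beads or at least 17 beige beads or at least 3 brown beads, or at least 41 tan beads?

The worst case stops just short of every target: 40 tan, 2 brown, all 14 crimson, 16 beige, 4 violet — 40 + 2 + 14 + 16 + 4 = 76 beads.
One more bead must push some color to its target, so 76 + 1 = 77.

77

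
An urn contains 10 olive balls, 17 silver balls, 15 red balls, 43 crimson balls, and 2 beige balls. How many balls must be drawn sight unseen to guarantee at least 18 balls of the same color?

In the worst case we take at most 17 of each color, but all 10 olive, all 15 red, and all 2 beige (fewer than 17), giving 10 + 17 + 15 + 17 + 2 = 61.
One more ball then forces some color to 18, so 61 + 1 = 62.

62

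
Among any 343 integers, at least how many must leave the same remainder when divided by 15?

23

The 343 integers fall into 15 residue classes modulo 15.
If each of the 15 residue classes modulo 15 held at most 22, the total would be at most 15 × 22 = 330 < 343, a contradiction.
So at least one holds ⌈343/15⌉ = 23.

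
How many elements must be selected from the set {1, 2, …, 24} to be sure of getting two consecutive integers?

Partition {1, …, 24} into 12 pairs: {1,2}, {3,4}, …, {23,24}.
Choosing 12 integers — say the 12 even numbers 2, 4, …, 24 — takes one from each pair and avoids the property.
Choosing 13 forces two into the same pair by pigeonhole, and those are consecutive. So 13.

13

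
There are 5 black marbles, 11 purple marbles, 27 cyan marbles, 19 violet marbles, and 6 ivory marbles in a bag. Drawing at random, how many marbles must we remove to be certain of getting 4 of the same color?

The worst case takes 3 marbles of each color without reaching 4 of any: 5 × 3 = 15.
The next marble must bring some color to 4, so 15 + 1 = 16.

16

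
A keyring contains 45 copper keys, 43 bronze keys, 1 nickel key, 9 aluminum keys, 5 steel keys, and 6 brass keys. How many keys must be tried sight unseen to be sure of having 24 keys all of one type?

68

Treat the 6 types as pigeonholes.
In the worst case we take at most 23 of each type, but all 1 nickel, all 9 aluminum, all 5 steel, and all 6 brass (fewer than 23), giving 23 + 23 + 1 + 9 + 5 + 6 = 67.
One more key then forces some type to 24, so 67 + 1 = 68.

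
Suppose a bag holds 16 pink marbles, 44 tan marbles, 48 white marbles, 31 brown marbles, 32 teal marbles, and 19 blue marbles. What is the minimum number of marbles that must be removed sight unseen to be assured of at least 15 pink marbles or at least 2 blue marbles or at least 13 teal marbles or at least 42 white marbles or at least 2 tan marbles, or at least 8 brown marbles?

Each of the 6 colors has its own threshold; avoid all of them simultaneously.
The worst case stops just short of every target: 14 pink, 1 tan, 41 white, 7 brown, 12 teal, 1 blue — 14 + 1 + 41 + 7 + 12 + 1 = 76 marbles.
One more marble must push some color to its target, so 76 + 1 = 77.

77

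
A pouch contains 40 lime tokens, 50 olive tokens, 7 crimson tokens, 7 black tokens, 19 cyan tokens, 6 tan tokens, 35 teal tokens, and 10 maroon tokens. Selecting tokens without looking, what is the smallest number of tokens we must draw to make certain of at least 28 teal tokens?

167

To avoid teal tokens as long as possible, exhaust the other 7 colors first.
The worst case draws every non-teal token first: 40 + 50 + 7 + 7 + 19 + 6 + 10 = 139.
The next 28 draws are then forced to be teal, giving 139 + 28 = 167.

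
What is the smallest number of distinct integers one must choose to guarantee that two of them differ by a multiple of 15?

16

Two integers differ by a multiple of 15 exactly when they share a remainder mod 15.
There are 15 residue classes mod 15, so 15 integers can all lie in distinct classes.
One more integer must repeat a residue, giving a difference divisible by 15. So n = 15 + 1 = 16.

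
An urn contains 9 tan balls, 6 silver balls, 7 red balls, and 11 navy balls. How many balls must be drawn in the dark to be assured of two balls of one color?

5

Treat the 4 colors as pigeonholes.
The worst case takes 1 ball of each color without reaching 2 of any: 4 × 1 = 4.
The next ball must bring some color to 2, so 4 + 1 = 5.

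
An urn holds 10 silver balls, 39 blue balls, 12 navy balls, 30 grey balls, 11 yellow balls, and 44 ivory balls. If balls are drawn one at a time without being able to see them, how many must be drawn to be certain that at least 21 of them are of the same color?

94

In the worst case we take at most 20 of each color, but all 10 silver, all 12 navy, and all 11 yellow (fewer than 20), giving 10 + 20 + 12 + 20 + 11 + 20 = 93.
One more ball then forces some color to 21, so 93 + 1 = 94.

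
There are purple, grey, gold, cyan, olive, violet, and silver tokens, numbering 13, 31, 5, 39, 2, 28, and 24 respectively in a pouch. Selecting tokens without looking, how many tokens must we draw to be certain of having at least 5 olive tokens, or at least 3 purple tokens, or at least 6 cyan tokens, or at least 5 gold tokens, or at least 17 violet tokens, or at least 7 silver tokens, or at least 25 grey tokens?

Each of the 7 colors has its own threshold; avoid all of them simultaneously.
The worst case stops just short of every target: 2 purple, 24 grey, 4 gold, 5 cyan, all 2 olive, 16 violet, 6 silver — 2 + 24 + 4 + 5 + 2 + 16 + 6 = 59 tokens.
One more token must push some color to its target, so 59 + 1 = 60.

60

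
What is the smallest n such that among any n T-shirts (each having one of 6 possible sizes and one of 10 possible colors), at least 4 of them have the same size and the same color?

There are 6 × 10 = 60 (size, color) combinations acting as pigeonholes.
With 60 × 3 = 180 T-shirts we could place exactly 3 in each, with no (size, color) pair reaching 4.
One more forces some (size, color) pair to hold 4, so 180 + 1 = 181.

181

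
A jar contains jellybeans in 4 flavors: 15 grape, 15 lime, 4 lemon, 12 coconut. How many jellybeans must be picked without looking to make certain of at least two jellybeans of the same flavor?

5

Treat the 4 flavors as pigeonholes.
The worst case takes 1 jellybean of each flavor without reaching 2 of any: 4 × 1 = 4.
The next jellybean must bring some flavor to 2, so 4 + 1 = 5.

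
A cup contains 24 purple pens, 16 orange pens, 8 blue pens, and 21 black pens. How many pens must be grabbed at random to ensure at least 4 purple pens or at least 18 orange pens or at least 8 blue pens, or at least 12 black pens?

Each of the 4 ink colors has its own threshold; avoid all of them simultaneously.
The worst case stops just short of every target: 3 purple, all 16 orange, 7 blue, 11 black — 3 + 16 + 7 + 11 = 37 pens.
One more pen must push some ink color to its target, so 37 + 1 = 38.

38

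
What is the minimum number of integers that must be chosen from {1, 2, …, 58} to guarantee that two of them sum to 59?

30

Partition {1, …, 58} into 29 pairs: {1,58}, {2,57}, …, {29,30}.
Choosing 29 integers — say the integers 1 through 29 — takes one from each pair and avoids the property.
Choosing 30 forces two into the same pair by pigeonhole, and those sum to 59. So 30.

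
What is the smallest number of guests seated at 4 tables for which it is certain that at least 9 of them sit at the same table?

33

There are 4 tables acting as pigeonholes.
With 4 × 8 = 32 guests we could place exactly 8 in each, with no class reaching 9.
One more forces some class to hold 9, so 32 + 1 = 33.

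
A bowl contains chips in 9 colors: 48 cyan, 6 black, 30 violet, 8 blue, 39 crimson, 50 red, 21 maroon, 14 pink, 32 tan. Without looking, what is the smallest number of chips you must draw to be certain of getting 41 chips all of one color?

231

In the worst case we take at most 40 of each color, but all 6 black, all 30 violet, all 8 blue, all 39 crimson, all 21 maroon, all 14 pink, and all 32 tan (fewer than 40), giving 40 + 6 + 30 + 8 + 39 + 40 + 21 + 14 + 32 = 230.
One more chip then forces some color to 41, so 230 + 1 = 231.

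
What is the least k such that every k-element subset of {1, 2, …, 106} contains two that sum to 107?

Partition {1, …, 106} into 53 pairs: {1,106}, {2,105}, …, {53,54}.
Choosing 53 integers — say the integers 1 through 53 — takes one from each pair and avoids the property.
Choosing 54 forces two into the same pair by pigeonhole, and those sum to 107. So 54.

54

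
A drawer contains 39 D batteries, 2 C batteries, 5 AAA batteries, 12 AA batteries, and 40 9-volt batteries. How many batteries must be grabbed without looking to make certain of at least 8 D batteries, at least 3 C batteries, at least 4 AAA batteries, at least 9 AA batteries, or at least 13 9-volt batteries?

33

Each of the 5 types has its own threshold; avoid all of them simultaneously.
The worst case stops just short of every target: 7 D, 2 C, 3 AAA, 8 AA, 12 9-volt — 7 + 2 + 3 + 8 + 12 = 32 batteries.
One more battery must push some type to its target, so 32 + 1 = 33.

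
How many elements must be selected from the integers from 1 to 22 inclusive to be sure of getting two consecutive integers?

12

Partition {1, …, 22} into 11 pairs: {1,2}, {3,4}, …, {21,22}.
Choosing 11 integers — say the 11 even numbers 2, 4, …, 22 — takes one from each pair and avoids the property.
Choosing 12 forces two into the same pair by pigeonhole, and those are consecutive. So 12.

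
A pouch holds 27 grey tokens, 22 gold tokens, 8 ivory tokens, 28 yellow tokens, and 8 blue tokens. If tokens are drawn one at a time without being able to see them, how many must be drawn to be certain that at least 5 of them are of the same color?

21

The worst case takes 4 tokens of each color without reaching 5 of any: 5 × 4 = 20.
The next token must bring some color to 5, so 20 + 1 = 21.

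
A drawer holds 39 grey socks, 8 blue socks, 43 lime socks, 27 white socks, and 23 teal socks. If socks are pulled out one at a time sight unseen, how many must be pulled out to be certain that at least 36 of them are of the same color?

129

In the worst case we take at most 35 of each color, but all 8 blue, all 27 white, and all 23 teal (fewer than 35), giving 35 + 8 + 35 + 27 + 23 = 128.
One more sock then forces some color to 36, so 128 + 1 = 129.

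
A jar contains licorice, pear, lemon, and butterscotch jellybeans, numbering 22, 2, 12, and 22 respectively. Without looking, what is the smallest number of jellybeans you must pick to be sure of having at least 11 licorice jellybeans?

The worst case draws every non-licorice jellybean first: 2 + 12 + 22 = 36.
The next 11 draws are then forced to be licorice, giving 36 + 11 = 47.

47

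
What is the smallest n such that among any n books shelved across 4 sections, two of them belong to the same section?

5

There are 4 sections acting as pigeonholes.
With 4 books we could place one in each, avoiding any repeat.
One more forces some class to hold 2, so 4 + 1 = 5.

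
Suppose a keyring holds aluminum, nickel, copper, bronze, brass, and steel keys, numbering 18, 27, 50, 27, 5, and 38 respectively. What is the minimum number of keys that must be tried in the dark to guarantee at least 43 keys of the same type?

Treat the 6 types as pigeonholes.
In the worst case we take at most 42 of each type, but all 18 aluminum, all 27 nickel, all 27 bronze, all 5 brass, and all 38 steel (fewer than 42), giving 18 + 27 + 42 + 27 + 5 + 38 = 157.
One more key then forces some type to 43, so 157 + 1 = 158.

158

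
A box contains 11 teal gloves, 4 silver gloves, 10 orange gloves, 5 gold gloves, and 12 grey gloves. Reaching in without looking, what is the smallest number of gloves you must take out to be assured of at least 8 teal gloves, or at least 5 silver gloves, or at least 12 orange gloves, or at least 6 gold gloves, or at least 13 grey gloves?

39

The worst case stops just short of every target: 7 teal, 4 silver, all 10 orange, 5 gold, 12 grey — 7 + 4 + 10 + 5 + 12 = 38 gloves.
One more glove must push some color to its target, so 38 + 1 = 39.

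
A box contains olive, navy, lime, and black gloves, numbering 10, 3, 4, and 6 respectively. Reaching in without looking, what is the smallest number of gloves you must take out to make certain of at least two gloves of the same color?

Treat the 4 colors as pigeonholes.
The worst case takes 1 glove of each color without reaching 2 of any: 4 × 1 = 4.
The next glove must bring some color to 2, so 4 + 1 = 5.

5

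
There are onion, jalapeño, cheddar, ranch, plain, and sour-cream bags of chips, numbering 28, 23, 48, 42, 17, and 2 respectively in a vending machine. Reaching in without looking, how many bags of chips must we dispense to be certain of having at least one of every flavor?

159

The hardest flavor to obtain is sour-cream: we could draw every other bag of chips first — 160 − 2 = 158 bags of chips — without a single sour-cream one.
The next draw must be sour-cream, so 158 + 1 = 159.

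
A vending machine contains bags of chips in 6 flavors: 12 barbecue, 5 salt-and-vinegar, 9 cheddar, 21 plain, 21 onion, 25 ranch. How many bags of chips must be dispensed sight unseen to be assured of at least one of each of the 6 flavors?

The hardest flavor to obtain is salt-and-vinegar: we could draw every other bag of chips first — 93 − 5 = 88 bags of chips — without a single salt-and-vinegar one.
The next draw must be salt-and-vinegar, so 88 + 1 = 89.

89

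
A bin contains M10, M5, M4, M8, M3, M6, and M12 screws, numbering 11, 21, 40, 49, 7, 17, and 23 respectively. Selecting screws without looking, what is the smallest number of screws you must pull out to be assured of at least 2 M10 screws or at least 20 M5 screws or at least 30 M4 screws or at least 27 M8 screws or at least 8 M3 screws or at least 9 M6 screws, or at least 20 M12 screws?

The worst case stops just short of every target: 1 M10, 19 M5, 29 M4, 26 M8, 7 M3, 8 M6, 19 M12 — 1 + 19 + 29 + 26 + 7 + 8 + 19 = 109 screws.
One more screw must push some size to its target, so 109 + 1 = 110.

110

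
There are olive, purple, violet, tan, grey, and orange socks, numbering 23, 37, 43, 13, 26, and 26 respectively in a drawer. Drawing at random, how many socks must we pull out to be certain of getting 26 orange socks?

To avoid orange socks as long as possible, exhaust the other 5 colors first.
The worst case draws every non-orange sock first: 23 + 37 + 43 + 13 + 26 = 142.
The next 26 draws are then forced to be orange, giving 142 + 26 = 168.

168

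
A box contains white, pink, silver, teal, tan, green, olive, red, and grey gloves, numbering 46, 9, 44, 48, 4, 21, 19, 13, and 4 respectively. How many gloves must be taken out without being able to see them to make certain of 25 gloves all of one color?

In the worst case we take at most 24 of each color, but all 9 pink, all 4 tan, all 21 green, all 19 olive, all 13 red, and all 4 grey (fewer than 24), giving 24 + 9 + 24 + 24 + 4 + 21 + 19 + 13 + 4 = 142.
One more glove then forces some color to 25, so 142 + 1 = 143.

143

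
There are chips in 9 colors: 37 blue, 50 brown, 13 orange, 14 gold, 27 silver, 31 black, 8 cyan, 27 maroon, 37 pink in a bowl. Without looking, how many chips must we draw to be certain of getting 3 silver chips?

220

The worst case draws every non-silver chip first: 37 + 50 + 13 + 14 + 31 + 8 + 27 + 37 = 217.
The next 3 draws are then forced to be silver, giving 217 + 3 = 220.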